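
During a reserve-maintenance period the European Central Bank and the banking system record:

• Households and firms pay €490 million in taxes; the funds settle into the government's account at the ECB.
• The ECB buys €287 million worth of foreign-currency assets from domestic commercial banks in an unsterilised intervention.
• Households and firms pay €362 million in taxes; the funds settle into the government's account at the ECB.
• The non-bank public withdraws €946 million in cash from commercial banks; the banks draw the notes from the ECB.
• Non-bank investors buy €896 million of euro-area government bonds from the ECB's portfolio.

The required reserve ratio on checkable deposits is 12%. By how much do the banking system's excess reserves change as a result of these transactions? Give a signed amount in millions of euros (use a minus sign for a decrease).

-€2083.72 million

Government account inflow €490 million: reserves −€490M, deposits −€490M.
FX purchase €287 million: reserves +€287M, deposits 0.
Government account inflow €362 million: reserves −€362M, deposits −€362M.
Currency withdrawal €946 million: reserves −€946M, deposits −€946M.
Asset sale (to non-banks) €896 million: reserves −€896M, deposits −€896M.
Totals: Δreserves = −€2407M, Δdeposits = −€2694M.
Δrequired reserves = 12% × −€2694M = −€323.28M.
Δexcess reserves = Δreserves − Δrequired = −€2407M − (−€323.28M) = -€2083.72 million.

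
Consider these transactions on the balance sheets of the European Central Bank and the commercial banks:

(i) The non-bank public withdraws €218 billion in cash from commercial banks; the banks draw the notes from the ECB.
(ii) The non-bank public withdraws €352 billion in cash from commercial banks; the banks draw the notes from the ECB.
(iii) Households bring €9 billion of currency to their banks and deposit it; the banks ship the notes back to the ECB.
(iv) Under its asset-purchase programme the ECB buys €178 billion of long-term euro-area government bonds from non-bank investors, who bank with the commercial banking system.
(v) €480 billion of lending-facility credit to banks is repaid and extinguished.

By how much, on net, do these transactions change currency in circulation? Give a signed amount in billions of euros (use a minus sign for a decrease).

Currency withdrawal €218 billion: notes leave the central bank → +€218B.
Currency withdrawal €352 billion: notes leave the central bank → +€352B.
Currency deposit €9 billion: notes return to the central bank → −€9B.
Asset purchase (from non-banks) €178 billion: no currency enters or leaves circulation → 0.
Discount-window repayment €480 billion: no currency enters or leaves circulation → 0.
Net: 218 + 352 − 9 + 0 + 0 = +€561 billion.

+€561 billion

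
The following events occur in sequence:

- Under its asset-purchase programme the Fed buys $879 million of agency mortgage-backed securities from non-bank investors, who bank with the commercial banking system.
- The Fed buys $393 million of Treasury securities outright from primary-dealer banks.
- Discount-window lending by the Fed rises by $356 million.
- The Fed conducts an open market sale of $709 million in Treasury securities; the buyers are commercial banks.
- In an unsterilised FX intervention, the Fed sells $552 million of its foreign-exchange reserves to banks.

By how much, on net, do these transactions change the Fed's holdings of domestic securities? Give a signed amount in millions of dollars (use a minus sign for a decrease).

Fed balance sheet:
  Assets:      Securities +$563M, Loans to banks +$356M, Foreign assets −$552M
  Liabilities: Bank reserves +$367M
Commercial banking system:
  Assets:      Reserves at CB +$367M, Securities +$316M, Foreign assets +$552M
  Liabilities: Checkable deposits +$879M, Borrowings from CB +$356M
So the change in the Fed's holdings of domestic securities is +$563 million.

+$563 million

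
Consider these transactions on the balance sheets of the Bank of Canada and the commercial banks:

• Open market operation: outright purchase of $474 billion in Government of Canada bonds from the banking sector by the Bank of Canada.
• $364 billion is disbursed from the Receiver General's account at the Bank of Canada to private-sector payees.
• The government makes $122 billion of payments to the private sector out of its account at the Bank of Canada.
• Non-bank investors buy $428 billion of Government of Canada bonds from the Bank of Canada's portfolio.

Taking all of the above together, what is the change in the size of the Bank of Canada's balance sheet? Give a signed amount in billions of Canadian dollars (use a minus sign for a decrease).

+$46 billion

OMO purchase (from banks) $474 billion: a Bank of Canada asset is acquired → +$474B.
Government spending $364 billion: only the composition of liabilities changes → 0.
Government spending $122 billion: only the composition of liabilities changes → 0.
Asset sale (to non-banks) $428 billion: a Bank of Canada asset is shed → −$428B.
Net: 474 + 0 + 0 − 428 = +$46 billion.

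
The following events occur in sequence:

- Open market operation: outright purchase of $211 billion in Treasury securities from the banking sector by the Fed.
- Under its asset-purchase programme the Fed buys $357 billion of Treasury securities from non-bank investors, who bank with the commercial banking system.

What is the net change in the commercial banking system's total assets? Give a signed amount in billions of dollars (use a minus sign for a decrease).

Fed balance sheet:
  Assets:      Securities +$568B
  Liabilities: Bank reserves +$568B
Commercial banking system:
  Assets:      Reserves at CB +$568B, Securities −$211B
  Liabilities: Checkable deposits +$357B
Change in total bank assets = +$357 billion.

+$357 billion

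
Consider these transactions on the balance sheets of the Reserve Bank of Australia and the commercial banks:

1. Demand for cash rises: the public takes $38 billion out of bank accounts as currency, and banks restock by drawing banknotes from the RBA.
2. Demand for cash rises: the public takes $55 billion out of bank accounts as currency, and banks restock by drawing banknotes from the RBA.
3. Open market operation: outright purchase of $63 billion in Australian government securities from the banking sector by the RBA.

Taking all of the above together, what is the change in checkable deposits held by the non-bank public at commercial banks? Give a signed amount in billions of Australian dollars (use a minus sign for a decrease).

Currency withdrawal $38 billion: non-bank counterparties' bank balances fall → −$38B.
Currency withdrawal $55 billion: non-bank counterparties' bank balances fall → −$55B.
OMO purchase (from banks) $63 billion: the counterparty is a bank, so public deposits are unchanged → 0.
Net: −38 − 55 + 0 = -$93 billion.

-$93 billion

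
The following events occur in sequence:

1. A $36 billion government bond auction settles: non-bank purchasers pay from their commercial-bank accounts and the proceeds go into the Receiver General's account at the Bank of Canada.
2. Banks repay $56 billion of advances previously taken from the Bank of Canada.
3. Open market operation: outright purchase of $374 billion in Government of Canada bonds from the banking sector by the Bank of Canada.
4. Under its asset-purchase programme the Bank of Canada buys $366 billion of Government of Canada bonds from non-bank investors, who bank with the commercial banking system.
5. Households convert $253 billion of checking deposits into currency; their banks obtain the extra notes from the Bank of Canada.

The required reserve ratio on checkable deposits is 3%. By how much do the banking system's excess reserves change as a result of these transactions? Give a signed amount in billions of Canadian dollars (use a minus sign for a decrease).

+$392.69 billion

Government account inflow $36 billion: reserves −$36B, deposits −$36B.
Discount-window repayment $56 billion: reserves −$56B, deposits 0.
OMO purchase (from banks) $374 billion: reserves +$374B, deposits 0.
Asset purchase (from non-banks) $366 billion: reserves +$366B, deposits +$366B.
Currency withdrawal $253 billion: reserves −$253B, deposits −$253B.
Totals: Δreserves = +$395B, Δdeposits = +$77B.
Δrequired reserves = 3% × +$77B = +$2.31B.
Δexcess reserves = Δreserves − Δrequired = +$395B − (+$2.31B) = +$392.69 billion.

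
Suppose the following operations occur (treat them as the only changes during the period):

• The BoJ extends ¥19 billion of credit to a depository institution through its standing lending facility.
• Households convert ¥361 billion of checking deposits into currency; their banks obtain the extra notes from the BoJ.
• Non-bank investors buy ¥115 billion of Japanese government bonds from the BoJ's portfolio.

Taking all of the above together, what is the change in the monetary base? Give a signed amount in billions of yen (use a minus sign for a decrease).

BoJ balance sheet:
  Assets:      Securities −¥115B, Loans to banks +¥19B
  Liabilities: Bank reserves −¥457B, Currency in circulation +¥361B
Commercial banking system:
  Assets:      Reserves at CB −¥457B
  Liabilities: Checkable deposits −¥476B, Borrowings from CB +¥19B
Monetary base = currency + reserves: +¥361B + (−¥457B) = -¥96 billion.

-¥96 billion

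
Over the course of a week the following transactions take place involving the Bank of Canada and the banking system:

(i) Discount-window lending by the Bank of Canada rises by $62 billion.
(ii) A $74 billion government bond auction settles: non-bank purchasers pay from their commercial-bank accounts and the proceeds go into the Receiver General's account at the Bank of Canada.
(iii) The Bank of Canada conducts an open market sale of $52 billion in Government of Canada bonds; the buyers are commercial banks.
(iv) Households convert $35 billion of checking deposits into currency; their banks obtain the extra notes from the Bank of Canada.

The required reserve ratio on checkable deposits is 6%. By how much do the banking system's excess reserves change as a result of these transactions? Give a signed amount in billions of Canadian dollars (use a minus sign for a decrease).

Discount-window loan $62 billion: reserves +$62B, deposits 0.
Government account inflow $74 billion: reserves −$74B, deposits −$74B.
OMO sale (to banks) $52 billion: reserves −$52B, deposits 0.
Currency withdrawal $35 billion: reserves −$35B, deposits −$35B.
Totals: Δreserves = −$99B, Δdeposits = −$109B.
Δrequired reserves = 6% × −$109B = −$6.54B.
Δexcess reserves = Δreserves − Δrequired = −$99B − (−$6.54B) = -$92.46 billion.

-$92.46 billion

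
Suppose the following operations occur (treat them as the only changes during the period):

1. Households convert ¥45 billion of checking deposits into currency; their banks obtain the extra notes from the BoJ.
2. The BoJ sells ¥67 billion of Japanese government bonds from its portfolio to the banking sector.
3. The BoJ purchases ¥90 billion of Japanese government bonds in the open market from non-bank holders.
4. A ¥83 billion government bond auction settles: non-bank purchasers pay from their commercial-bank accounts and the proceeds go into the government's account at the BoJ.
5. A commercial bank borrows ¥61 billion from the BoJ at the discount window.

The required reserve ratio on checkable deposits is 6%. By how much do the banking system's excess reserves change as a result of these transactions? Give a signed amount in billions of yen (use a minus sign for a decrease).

Currency withdrawal ¥45 billion: reserves −¥45B, deposits −¥45B.
OMO sale (to banks) ¥67 billion: reserves −¥67B, deposits 0.
Asset purchase (from non-banks) ¥90 billion: reserves +¥90B, deposits +¥90B.
Government account inflow ¥83 billion: reserves −¥83B, deposits −¥83B.
Discount-window loan ¥61 billion: reserves +¥61B, deposits 0.
Totals: Δreserves = −¥44B, Δdeposits = −¥38B.
Δrequired reserves = 6% × −¥38B = −¥2.28B.
Δexcess reserves = Δreserves − Δrequired = −¥44B − (−¥2.28B) = -¥41.72 billion.

-¥41.72 billion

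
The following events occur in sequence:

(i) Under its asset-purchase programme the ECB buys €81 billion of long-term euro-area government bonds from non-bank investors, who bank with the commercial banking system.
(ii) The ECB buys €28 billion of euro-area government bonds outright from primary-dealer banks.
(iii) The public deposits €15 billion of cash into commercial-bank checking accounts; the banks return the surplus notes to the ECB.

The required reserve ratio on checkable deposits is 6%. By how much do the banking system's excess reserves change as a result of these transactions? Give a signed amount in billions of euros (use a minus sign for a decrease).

+€118.24 billion

Asset purchase (from non-banks) €81 billion: reserves +€81B, deposits +€81B.
OMO purchase (from banks) €28 billion: reserves +€28B, deposits 0.
Currency deposit €15 billion: reserves +€15B, deposits +€15B.
Totals: Δreserves = +€124B, Δdeposits = +€96B.
Δrequired reserves = 6% × +€96B = +€5.76B.
Δexcess reserves = Δreserves − Δrequired = +€124B − (+€5.76B) = +€118.24 billion.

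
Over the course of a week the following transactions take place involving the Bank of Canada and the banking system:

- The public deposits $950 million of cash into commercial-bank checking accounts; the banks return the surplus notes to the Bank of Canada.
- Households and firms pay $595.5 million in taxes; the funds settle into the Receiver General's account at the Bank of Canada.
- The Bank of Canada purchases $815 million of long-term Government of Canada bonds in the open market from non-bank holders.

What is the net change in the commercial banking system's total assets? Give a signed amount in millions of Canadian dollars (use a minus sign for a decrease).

+$1169.5 million

Currency deposit $950 million: bank balance sheets expand → +$950M.
Government account inflow $595.5 million: bank balance sheets shrink → −$595.5M.
Asset purchase (from non-banks) $815 million: bank balance sheets expand → +$815M.
Net: 950 − 595.5 + 815 = +$1169.5 million.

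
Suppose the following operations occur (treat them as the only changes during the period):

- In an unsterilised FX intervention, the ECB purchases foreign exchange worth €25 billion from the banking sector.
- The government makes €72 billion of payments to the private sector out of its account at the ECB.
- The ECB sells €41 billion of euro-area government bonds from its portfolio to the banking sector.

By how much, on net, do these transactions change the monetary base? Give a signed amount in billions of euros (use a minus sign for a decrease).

+€56 billion

ECB balance sheet:
  Assets:      Securities −€41B, Foreign assets +€25B
  Liabilities: Bank reserves +€56B, Government deposits −€72B
Monetary base = currency + reserves: 0 + (+€56B) = +€56 billion.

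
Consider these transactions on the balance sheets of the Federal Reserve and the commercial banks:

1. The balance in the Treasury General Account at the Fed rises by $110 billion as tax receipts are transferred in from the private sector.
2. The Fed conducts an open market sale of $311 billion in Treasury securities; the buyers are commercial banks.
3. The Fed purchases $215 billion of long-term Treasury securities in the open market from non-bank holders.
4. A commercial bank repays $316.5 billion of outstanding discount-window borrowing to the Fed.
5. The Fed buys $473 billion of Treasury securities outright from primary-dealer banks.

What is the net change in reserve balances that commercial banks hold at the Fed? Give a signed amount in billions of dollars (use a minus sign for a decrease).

Government account inflow $110 billion: funds move from bank reserves into the government account → −$110B.
OMO sale (to banks) $311 billion: the buying banks pay out of their reserve balances → −$311B.
Asset purchase (from non-banks) $215 billion: the Fed pays by crediting reserve accounts → +$215B.
Discount-window repayment $316.5 billion: repayment is debited from reserves → −$316.5B.
OMO purchase (from banks) $473 billion: the Fed pays by crediting reserve accounts → +$473B.
Net: −110 − 311 + 215 − 316.5 + 473 = -$49.5 billion.

-$49.5 billion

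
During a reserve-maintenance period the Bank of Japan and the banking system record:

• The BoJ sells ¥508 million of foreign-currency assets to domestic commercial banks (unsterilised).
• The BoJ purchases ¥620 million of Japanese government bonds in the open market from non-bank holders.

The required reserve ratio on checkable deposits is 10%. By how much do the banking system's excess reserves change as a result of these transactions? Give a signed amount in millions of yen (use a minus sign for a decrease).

FX sale ¥508 million: reserves −¥508M, deposits 0.
Asset purchase (from non-banks) ¥620 million: reserves +¥620M, deposits +¥620M.
Totals: Δreserves = +¥112M, Δdeposits = +¥620M.
Δrequired reserves = 10% × +¥620M = +¥62M.
Δexcess reserves = Δreserves − Δrequired = +¥112M − (+¥62M) = +¥50 million.

+¥50 million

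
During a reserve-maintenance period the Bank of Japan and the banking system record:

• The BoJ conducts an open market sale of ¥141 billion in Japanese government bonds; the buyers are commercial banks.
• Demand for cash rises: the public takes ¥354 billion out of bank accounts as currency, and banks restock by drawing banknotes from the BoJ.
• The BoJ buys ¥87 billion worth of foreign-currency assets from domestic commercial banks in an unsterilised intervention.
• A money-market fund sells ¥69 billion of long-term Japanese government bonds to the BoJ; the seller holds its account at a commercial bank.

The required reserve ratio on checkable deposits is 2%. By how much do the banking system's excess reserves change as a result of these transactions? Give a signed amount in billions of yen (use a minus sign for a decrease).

-¥333.3 billion

OMO sale (to banks) ¥141 billion: reserves −¥141B, deposits 0.
Currency withdrawal ¥354 billion: reserves −¥354B, deposits −¥354B.
FX purchase ¥87 billion: reserves +¥87B, deposits 0.
Asset purchase (from non-banks) ¥69 billion: reserves +¥69B, deposits +¥69B.
Totals: Δreserves = −¥339B, Δdeposits = −¥285B.
Δrequired reserves = 2% × −¥285B = −¥5.7B.
Δexcess reserves = Δreserves − Δrequired = −¥339B − (−¥5.7B) = -¥333.3 billion.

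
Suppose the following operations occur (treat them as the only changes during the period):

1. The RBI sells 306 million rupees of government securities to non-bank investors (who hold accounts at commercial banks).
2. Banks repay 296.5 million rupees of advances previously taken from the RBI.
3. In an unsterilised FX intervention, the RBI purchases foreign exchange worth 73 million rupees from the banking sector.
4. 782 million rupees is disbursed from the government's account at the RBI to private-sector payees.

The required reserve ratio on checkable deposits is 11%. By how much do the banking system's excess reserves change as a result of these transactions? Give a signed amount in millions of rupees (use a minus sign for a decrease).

Asset sale (to non-banks) 306 million rupees: reserves −306M, deposits −306M.
Discount-window repayment 296.5 million rupees: reserves −296.5M, deposits 0.
FX purchase 73 million rupees: reserves +73M, deposits 0.
Government spending 782 million rupees: reserves +782M, deposits +782M.
Totals: Δreserves = +252.5M, Δdeposits = +476M.
Δrequired reserves = 11% × +476M = +52.36M.
Δexcess reserves = Δreserves − Δrequired = +252.5M − (+52.36M) = +200.14 million.

+200.14 million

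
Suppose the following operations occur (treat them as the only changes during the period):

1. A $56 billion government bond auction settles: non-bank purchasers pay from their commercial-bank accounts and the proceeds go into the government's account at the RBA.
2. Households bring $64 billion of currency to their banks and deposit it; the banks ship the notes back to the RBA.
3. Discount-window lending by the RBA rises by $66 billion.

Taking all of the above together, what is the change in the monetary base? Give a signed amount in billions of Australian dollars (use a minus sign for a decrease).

+$10 billion

Government account inflow $56 billion: reserves shift to a non-base liability → −$56B.
Currency deposit $64 billion: just a shift between currency and reserves — both are base money → 0.
Discount-window loan $66 billion: RBA balance sheet expands → +$66B.
Net: −56 + 0 + 66 = +$10 billion.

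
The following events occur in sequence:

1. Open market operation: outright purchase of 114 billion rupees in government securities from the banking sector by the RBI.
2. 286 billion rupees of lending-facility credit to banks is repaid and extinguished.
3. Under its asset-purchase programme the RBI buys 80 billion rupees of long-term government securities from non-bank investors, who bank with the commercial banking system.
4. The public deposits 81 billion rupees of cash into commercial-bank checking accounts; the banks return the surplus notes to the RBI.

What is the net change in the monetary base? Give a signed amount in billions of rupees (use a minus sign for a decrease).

RBI balance sheet:
  Assets:      Securities +194B, Loans to banks −286B
  Liabilities: Bank reserves −11B, Currency in circulation −81B
Monetary base = currency + reserves: −81B + (−11B) = -92 billion.

-92 billion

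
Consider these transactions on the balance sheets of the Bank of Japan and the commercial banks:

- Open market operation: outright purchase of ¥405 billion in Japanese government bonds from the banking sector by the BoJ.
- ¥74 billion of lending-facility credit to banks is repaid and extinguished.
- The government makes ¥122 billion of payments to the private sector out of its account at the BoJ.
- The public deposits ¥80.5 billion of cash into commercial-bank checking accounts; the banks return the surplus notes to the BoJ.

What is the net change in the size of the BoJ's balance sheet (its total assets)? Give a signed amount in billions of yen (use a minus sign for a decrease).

OMO purchase (from banks) ¥405 billion: a BoJ asset is acquired → +¥405B.
Discount-window repayment ¥74 billion: a BoJ asset is shed → −¥74B.
Government spending ¥122 billion: only the composition of liabilities changes → 0.
Currency deposit ¥80.5 billion: only the composition of liabilities changes → 0.
Net: 405 − 74 + 0 + 0 = +¥331 billion.

+¥331 billion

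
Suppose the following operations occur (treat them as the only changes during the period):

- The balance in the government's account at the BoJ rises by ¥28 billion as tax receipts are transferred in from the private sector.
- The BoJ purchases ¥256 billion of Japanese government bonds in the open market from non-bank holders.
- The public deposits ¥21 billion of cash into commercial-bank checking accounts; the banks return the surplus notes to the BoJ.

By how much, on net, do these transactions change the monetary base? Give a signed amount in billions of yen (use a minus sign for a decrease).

BoJ balance sheet:
  Assets:      Securities +¥256B
  Liabilities: Bank reserves +¥249B, Currency in circulation −¥21B, Government deposits +¥28B
Commercial banking system:
  Assets:      Reserves at CB +¥249B
  Liabilities: Checkable deposits +¥249B
Monetary base = currency + reserves: −¥21B + (+¥249B) = +¥228 billion.

+¥228 billion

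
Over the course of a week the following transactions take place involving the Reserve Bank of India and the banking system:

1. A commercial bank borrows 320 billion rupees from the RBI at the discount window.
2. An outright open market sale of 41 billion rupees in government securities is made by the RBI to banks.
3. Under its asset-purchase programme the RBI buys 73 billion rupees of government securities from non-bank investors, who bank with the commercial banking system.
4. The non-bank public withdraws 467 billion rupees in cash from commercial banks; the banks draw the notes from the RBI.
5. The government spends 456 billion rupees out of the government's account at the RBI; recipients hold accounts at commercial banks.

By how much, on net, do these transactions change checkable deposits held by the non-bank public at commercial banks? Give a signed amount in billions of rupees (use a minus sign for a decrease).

Discount-window loan 320 billion rupees: the counterparty is a bank, so public deposits are unchanged → 0.
OMO sale (to banks) 41 billion rupees: the counterparty is a bank, so public deposits are unchanged → 0.
Asset purchase (from non-banks) 73 billion rupees: non-bank counterparties' bank balances rise → +73B.
Currency withdrawal 467 billion rupees: non-bank counterparties' bank balances fall → −467B.
Government spending 456 billion rupees: non-bank counterparties' bank balances rise → +456B.
Net: 0 + 0 + 73 − 467 + 456 = +62 billion.

+62 billion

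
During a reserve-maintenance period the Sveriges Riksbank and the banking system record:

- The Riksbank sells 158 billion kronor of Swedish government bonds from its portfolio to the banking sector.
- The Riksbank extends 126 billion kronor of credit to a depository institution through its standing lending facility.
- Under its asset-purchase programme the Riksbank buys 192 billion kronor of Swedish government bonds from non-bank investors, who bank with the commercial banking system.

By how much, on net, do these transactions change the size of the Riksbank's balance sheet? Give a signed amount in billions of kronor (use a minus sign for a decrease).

OMO sale (to banks) 158 billion kronor: a Riksbank asset is shed → −158B.
Discount-window loan 126 billion kronor: a Riksbank asset is acquired → +126B.
Asset purchase (from non-banks) 192 billion kronor: a Riksbank asset is acquired → +192B.
Net: −158 + 126 + 192 = +160 billion.

+160 billion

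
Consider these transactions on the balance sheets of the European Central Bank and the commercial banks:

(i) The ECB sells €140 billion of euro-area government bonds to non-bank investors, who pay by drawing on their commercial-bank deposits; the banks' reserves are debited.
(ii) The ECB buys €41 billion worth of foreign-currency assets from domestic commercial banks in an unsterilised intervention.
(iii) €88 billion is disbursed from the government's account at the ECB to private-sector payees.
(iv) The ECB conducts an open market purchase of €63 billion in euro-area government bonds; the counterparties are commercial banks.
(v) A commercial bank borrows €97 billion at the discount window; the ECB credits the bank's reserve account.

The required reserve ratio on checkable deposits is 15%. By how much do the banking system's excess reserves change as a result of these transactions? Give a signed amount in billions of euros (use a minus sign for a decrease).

+€156.8 billion

Asset sale (to non-banks) €140 billion: reserves −€140B, deposits −€140B.
FX purchase €41 billion: reserves +€41B, deposits 0.
Government spending €88 billion: reserves +€88B, deposits +€88B.
OMO purchase (from banks) €63 billion: reserves +€63B, deposits 0.
Discount-window loan €97 billion: reserves +€97B, deposits 0.
Totals: Δreserves = +€149B, Δdeposits = −€52B.
Δrequired reserves = 15% × −€52B = −€7.8B.
Δexcess reserves = Δreserves − Δrequired = +€149B − (−€7.8B) = +€156.8 billion.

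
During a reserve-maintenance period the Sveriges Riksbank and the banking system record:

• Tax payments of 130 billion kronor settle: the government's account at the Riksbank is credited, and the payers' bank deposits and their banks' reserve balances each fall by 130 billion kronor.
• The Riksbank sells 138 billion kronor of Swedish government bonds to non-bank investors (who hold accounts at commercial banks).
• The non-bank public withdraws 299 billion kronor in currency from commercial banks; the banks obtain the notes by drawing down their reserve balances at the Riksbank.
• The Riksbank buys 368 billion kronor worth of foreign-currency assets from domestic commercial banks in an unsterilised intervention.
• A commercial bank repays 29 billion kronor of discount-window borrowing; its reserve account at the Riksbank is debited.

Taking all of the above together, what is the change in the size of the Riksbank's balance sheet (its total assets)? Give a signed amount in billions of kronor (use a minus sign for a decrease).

+201 billion

Riksbank balance sheet:
  Assets:      Securities −138B, Loans to banks −29B, Foreign assets +368B
  Liabilities: Bank reserves −228B, Currency in circulation +299B, Government deposits +130B
Change in total Riksbank assets = +201 billion.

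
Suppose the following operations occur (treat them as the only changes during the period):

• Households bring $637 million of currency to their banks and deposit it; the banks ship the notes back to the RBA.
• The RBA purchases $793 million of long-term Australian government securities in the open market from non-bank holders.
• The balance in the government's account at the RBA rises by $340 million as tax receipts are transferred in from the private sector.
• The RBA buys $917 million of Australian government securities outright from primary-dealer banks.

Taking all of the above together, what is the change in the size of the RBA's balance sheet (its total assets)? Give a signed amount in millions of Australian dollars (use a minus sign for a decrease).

+$1710 million

Currency deposit $637 million: only the composition of liabilities changes → 0.
Asset purchase (from non-banks) $793 million: an RBA asset is acquired → +$793M.
Government account inflow $340 million: only the composition of liabilities changes → 0.
OMO purchase (from banks) $917 million: an RBA asset is acquired → +$917M.
Net: 0 + 793 + 0 + 917 = +$1710 million.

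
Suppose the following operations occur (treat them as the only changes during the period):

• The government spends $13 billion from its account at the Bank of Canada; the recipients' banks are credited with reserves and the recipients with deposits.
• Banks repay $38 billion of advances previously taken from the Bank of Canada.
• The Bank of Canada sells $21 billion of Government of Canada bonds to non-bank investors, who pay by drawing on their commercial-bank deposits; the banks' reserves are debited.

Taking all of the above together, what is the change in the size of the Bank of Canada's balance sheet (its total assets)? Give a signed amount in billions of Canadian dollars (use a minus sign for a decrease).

Government spending $13 billion: only the composition of liabilities changes → 0.
Discount-window repayment $38 billion: a Bank of Canada asset is shed → −$38B.
Asset sale (to non-banks) $21 billion: a Bank of Canada asset is shed → −$21B.
Net: 0 − 38 − 21 = -$59 billion.

-$59 billion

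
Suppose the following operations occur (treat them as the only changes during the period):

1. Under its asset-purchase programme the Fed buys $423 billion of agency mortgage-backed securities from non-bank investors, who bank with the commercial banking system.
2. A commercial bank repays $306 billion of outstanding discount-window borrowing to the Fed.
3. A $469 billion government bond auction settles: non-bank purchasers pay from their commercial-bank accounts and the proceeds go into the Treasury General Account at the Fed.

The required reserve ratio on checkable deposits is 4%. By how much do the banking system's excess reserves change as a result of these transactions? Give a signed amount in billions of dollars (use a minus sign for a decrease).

Asset purchase (from non-banks) $423 billion: reserves +$423B, deposits +$423B.
Discount-window repayment $306 billion: reserves −$306B, deposits 0.
Government account inflow $469 billion: reserves −$469B, deposits −$469B.
Totals: Δreserves = −$352B, Δdeposits = −$46B.
Δrequired reserves = 4% × −$46B = −$1.84B.
Δexcess reserves = Δreserves − Δrequired = −$352B − (−$1.84B) = -$350.16 billion.

-$350.16 billion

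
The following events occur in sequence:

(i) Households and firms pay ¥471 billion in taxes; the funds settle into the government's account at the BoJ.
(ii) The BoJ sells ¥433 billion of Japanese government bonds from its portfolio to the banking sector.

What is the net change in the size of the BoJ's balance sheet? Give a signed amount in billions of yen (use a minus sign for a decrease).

BoJ balance sheet:
  Assets:      Securities −¥433B
  Liabilities: Bank reserves −¥904B, Government deposits +¥471B
Commercial banking system:
  Assets:      Reserves at CB −¥904B, Securities +¥433B
  Liabilities: Checkable deposits −¥471B
Change in total BoJ assets = -¥433 billion.

-¥433 billion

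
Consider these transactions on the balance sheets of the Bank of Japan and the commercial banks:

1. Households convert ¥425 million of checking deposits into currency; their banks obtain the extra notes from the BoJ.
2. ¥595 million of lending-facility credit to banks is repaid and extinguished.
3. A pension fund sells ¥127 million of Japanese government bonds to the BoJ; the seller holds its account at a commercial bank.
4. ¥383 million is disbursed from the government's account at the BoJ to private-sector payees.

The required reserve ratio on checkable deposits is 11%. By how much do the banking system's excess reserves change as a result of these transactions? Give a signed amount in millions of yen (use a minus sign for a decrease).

Currency withdrawal ¥425 million: reserves −¥425M, deposits −¥425M.
Discount-window repayment ¥595 million: reserves −¥595M, deposits 0.
Asset purchase (from non-banks) ¥127 million: reserves +¥127M, deposits +¥127M.
Government spending ¥383 million: reserves +¥383M, deposits +¥383M.
Totals: Δreserves = −¥510M, Δdeposits = +¥85M.
Δrequired reserves = 11% × +¥85M = +¥9.35M.
Δexcess reserves = Δreserves − Δrequired = −¥510M − (+¥9.35M) = -¥519.35 million.

-¥519.35 million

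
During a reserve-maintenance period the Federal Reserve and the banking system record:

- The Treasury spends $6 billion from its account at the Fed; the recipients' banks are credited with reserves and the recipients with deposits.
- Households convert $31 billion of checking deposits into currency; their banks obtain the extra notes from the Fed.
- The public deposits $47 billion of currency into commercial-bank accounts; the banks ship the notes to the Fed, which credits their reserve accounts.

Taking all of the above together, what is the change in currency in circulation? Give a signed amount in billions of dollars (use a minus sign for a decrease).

Fed balance sheet:
  Assets:      no change
  Liabilities: Bank reserves +$22B, Currency in circulation −$16B, Government deposits −$6B
Commercial banking system:
  Assets:      Reserves at CB +$22B
  Liabilities: Checkable deposits +$22B
So the change in currency in circulation is -$16 billion.

-$16 billion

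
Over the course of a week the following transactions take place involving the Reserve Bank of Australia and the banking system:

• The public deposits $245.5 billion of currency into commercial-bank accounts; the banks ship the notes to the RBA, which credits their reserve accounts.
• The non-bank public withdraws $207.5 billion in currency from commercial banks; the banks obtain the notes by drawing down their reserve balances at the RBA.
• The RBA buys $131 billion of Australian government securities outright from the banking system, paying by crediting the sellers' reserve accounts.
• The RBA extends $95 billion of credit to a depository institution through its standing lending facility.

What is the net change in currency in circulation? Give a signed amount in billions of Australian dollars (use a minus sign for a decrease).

-$38 billion

RBA balance sheet:
  Assets:      Securities +$131B, Loans to banks +$95B
  Liabilities: Bank reserves +$264B, Currency in circulation −$38B
Commercial banking system:
  Assets:      Reserves at CB +$264B, Securities −$131B
  Liabilities: Checkable deposits +$38B, Borrowings from CB +$95B
So the change in currency in circulation is -$38 billion.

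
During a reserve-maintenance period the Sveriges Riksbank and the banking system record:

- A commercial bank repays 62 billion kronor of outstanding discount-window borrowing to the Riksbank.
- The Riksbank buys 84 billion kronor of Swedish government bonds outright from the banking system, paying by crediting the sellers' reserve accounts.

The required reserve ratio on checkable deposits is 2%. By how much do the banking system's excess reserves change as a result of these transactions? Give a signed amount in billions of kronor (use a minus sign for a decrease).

+22 billion

Discount-window repayment 62 billion kronor: reserves −62B, deposits 0.
OMO purchase (from banks) 84 billion kronor: reserves +84B, deposits 0.
Totals: Δreserves = +22B, Δdeposits = 0.
Δrequired reserves = 2% × 0 = 0.
Δexcess reserves = Δreserves − Δrequired = +22B − (0) = +22 billion.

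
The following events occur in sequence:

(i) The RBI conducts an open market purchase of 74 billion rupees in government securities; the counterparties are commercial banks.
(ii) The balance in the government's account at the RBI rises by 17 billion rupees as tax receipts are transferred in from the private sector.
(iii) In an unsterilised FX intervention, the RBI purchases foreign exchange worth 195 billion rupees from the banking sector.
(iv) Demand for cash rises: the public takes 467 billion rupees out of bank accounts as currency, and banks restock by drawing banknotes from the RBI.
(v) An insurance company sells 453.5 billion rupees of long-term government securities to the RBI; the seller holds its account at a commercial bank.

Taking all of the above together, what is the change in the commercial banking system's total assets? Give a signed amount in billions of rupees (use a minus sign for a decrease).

OMO purchase (from banks) 74 billion rupees: just an asset swap on bank balance sheets → 0.
Government account inflow 17 billion rupees: bank balance sheets shrink → −17B.
FX purchase 195 billion rupees: just an asset swap on bank balance sheets → 0.
Currency withdrawal 467 billion rupees: bank balance sheets shrink → −467B.
Asset purchase (from non-banks) 453.5 billion rupees: bank balance sheets expand → +453.5B.
Net: 0 − 17 + 0 − 467 + 453.5 = -30.5 billion.

-30.5 billion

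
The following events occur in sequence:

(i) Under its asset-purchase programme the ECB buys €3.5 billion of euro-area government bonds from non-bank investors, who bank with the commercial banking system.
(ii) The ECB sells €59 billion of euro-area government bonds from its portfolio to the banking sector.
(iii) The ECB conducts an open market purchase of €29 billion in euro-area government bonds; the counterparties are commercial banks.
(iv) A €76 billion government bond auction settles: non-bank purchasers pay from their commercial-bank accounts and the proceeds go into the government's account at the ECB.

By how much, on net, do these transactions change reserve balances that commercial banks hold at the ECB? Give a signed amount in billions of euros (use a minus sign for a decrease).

-€102.5 billion

Asset purchase (from non-banks) €3.5 billion: the ECB pays by crediting reserve accounts → +€3.5B.
OMO sale (to banks) €59 billion: the buying banks pay out of their reserve balances → −€59B.
OMO purchase (from banks) €29 billion: the ECB pays by crediting reserve accounts → +€29B.
Government account inflow €76 billion: funds move from bank reserves into the government account → −€76B.
Net: 3.5 − 59 + 29 − 76 = -€102.5 billion.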